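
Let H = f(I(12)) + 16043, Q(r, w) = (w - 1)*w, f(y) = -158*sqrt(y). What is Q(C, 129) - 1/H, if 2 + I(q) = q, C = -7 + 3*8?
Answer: 4245700970965/257128209 - 158*sqrt(10)/257128209 ≈ 16512.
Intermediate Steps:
C = 17 (C = -7 + 24 = 17)
I(q) = -2 + q
Q(r, w) = w*(-1 + w) (Q(r, w) = (-1 + w)*w = w*(-1 + w))
H = 16043 - 158*sqrt(10) (H = -158*sqrt(-2 + 12) + 16043 = -158*sqrt(10) + 16043 = 16043 - 158*sqrt(10) ≈ 15543.)
Q(C, 129) - 1/H = 129*(-1 + 129) - 1/(16043 - 158*sqrt(10)) = 129*128 - 1/(16043 - 158*sqrt(10)) = 16512 - 1/(16043 - 158*sqrt(10))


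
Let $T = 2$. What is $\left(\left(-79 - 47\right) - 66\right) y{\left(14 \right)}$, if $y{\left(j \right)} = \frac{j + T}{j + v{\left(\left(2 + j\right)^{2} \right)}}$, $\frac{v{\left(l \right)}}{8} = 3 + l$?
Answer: $- \frac{1536}{1043} \approx -1.4727$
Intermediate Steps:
$v{\left(l \right)} = 24 + 8 l$ ($v{\left(l \right)} = 8 \left(3 + l\right) = 24 + 8 l$)
$y{\left(j \right)} = \frac{2 + j}{24 + j + 8 \left(2 + j\right)^{2}}$ ($y{\left(j \right)} = \frac{j + 2}{j + \left(24 + 8 \left(2 + j\right)^{2}\right)} = \frac{2 + j}{24 + j + 8 \left(2 + j\right)^{2}}$)
$\left(\left(-79 - 47\right) - 66\right) y{\left(14 \right)} = \left(\left(-79 - 47\right) - 66\right) \frac{2 + 14}{24 + 14 + 8 \left(2 + 14\right)^{2}} = \left(-126 - 66\right) \frac{1}{24 + 14 + 8 \cdot 16^{2}} \cdot 16 = - 192 \frac{1}{24 + 14 + 8 \cdot 256} \cdot 16 = - 192 \frac{1}{24 + 14 + 2048} \cdot 16 = - 192 \cdot \frac{1}{2086} \cdot 16 = \left(-192\right) \frac{8}{1043} = - \frac{1536}{1043}$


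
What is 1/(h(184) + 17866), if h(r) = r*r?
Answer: 1/51722 ≈ 1.9334e-5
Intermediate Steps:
h(r) = r²
1/(h(184) + 17866) = 1/(184² + 17866) = 1/(33856 + 17866) = 1/51722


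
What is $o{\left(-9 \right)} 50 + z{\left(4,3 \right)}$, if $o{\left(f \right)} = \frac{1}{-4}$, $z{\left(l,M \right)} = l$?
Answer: $- \frac{17}{2} \approx -8.5$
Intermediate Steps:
$o{\left(f \right)} = - \frac{1}{4}$
$o{\left(-9 \right)} 50 + z{\left(4,3 \right)} = \left(- \frac{1}{4}\right) 50 + 4 = - \frac{25}{2} + 4 = - \frac{17}{2}$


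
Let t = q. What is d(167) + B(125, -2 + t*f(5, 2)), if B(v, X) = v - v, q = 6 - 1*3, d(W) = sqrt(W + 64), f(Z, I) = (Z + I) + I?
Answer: sqrt(231) ≈ 15.199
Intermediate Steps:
f(Z, I) = Z + 2*I (f(Z, I) = (I + Z) + I = Z + 2*I)
d(W) = sqrt(64 + W)
q = 3 (q = 6 - 3 = 3)
t = 3
B(v, X) = 0
d(167) + B(125, -2 + t*f(5, 2)) = sqrt(64 + 167) + 0 = sqrt(231) + 0 = sqrt(231)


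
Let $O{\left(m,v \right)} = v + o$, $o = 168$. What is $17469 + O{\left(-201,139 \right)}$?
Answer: $17776$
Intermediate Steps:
$O{\left(m,v \right)} = 168 + v$ ($O{\left(m,v \right)} = v + 168 = 168 + v$)
$17469 + O{\left(-201,139 \right)} = 17469 + \left(168 + 139\right) = 17469 + 307 = 17776$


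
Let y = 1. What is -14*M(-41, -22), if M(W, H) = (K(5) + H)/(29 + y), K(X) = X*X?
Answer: -7/5 ≈ -1.4000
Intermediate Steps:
K(X) = X**2
M(W, H) = 5/6 + H/30 (M(W, H) = (5**2 + H)/(29 + 1) = (25 + H)/30 = (25 + H)*(1/30) = 5/6 + H/30)
-14*M(-41, -22) = -14*(5/6 + (1/30)*(-22)) = -14*(5/6 - 11/15) = -14*1/10 = -7/5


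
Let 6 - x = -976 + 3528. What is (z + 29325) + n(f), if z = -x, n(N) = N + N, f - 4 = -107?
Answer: 31665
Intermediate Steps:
f = -103 (f = 4 - 107 = -103)
n(N) = 2*N
x = -2546 (x = 6 - (-976 + 3528) = 6 - 1*2552 = 6 - 2552 = -2546)
z = 2546 (z = -1*(-2546) = 2546)
(z + 29325) + n(f) = (2546 + 29325) + 2*(-103) = 31871 - 206 = 31665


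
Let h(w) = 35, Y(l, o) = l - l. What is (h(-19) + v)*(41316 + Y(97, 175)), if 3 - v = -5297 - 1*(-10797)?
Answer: -225667992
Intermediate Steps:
Y(l, o) = 0
v = -5497 (v = 3 - (-5297 - 1*(-10797)) = 3 - (-5297 + 10797) = 3 - 1*5500 = 3 - 5500 = -5497)
(h(-19) + v)*(41316 + Y(97, 175)) = (35 - 5497)*(41316 + 0) = -5462*41316 = -225667992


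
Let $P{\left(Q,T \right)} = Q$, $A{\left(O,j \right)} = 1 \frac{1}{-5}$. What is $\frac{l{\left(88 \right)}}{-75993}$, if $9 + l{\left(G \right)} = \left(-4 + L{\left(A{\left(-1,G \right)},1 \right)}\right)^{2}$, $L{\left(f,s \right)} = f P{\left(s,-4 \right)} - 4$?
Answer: $- \frac{1456}{1899825} \approx -0.00076639$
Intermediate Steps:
$A{\left(O,j \right)} = - \frac{1}{5}$ ($A{\left(O,j \right)} = 1 \left(- \frac{1}{5}\right) = - \frac{1}{5}$)
$L{\left(f,s \right)} = -4 + f s$ ($L{\left(f,s \right)} = f s - 4 = -4 + f s$)
$l{\left(G \right)} = \frac{1456}{25}$ ($l{\left(G \right)} = -9 + \left(-4 - \frac{21}{5}\right)^{2} = -9 + \left(- \frac{41}{5}\right)^{2} = -9 + \frac{1681}{25} = \frac{1456}{25}$)
$\frac{l{\left(88 \right)}}{-75993} = \frac{1456}{25 \left(-75993\right)} = \frac{1456}{25} \left(- \frac{1}{75993}\right) = - \frac{1456}{1899825}$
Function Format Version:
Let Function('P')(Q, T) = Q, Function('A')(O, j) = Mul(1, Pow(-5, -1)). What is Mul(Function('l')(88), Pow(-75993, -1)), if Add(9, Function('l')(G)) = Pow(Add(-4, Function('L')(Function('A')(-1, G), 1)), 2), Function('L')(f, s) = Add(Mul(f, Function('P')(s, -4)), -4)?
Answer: Rational(-1456, 1899825) ≈ -0.00076639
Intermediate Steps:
Function('A')(O, j) = Rational(-1, 5) (Function('A')(O, j) = Mul(1, Rational(-1, 5)) = Rational(-1, 5))
Function('L')(f, s) = Add(-4, Mul(f, s)) (Function('L')(f, s) = Add(Mul(f, s), -4) = Add(-4, Mul(f, s)))
Function('l')(G) = Rational(1456, 25) (Function('l')(G) = Add(-9, Pow(Add(-4, Add(-4, Mul(Rational(-1, 5), 1))), 2)) = Add(-9, Pow(Add(-4, Add(-4, Rational(-1, 5))), 2)) = Add(-9, Pow(Add(-4, Rational(-21, 5)), 2)) = Add(-9, Pow(Rational(-41, 5), 2)) = Add(-9, Rational(1681, 25)) = Rational(1456, 25))
Mul(Function('l')(88), Pow(-75993, -1)) = Mul(Rational(1456, 25), Pow(-75993, -1)) = Mul(Rational(1456, 25), Rational(-1, 75993)) = Rational(-1456, 1899825)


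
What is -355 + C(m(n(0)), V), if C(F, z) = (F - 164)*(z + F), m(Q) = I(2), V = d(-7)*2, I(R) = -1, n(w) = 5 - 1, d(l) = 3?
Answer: -1180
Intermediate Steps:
n(w) = 4
V = 6 (V = 3*2 = 6)
m(Q) = -1
C(F, z) = (-164 + F)*(F + z)
-355 + C(m(n(0)), V) = -355 + ((-1)**2 - 164*(-1) - 164*6 - 1*6) = -355 + (1 + 164 - 984 - 6) = -355 - 825 = -1180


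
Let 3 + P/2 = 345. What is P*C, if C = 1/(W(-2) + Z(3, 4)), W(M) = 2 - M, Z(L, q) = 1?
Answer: 684/5 ≈ 136.80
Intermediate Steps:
P = 684 (P = -6 + 2*345 = -6 + 690 = 684)
C = ⅕ (C = 1/((2 - 1*(-2)) + 1) = 1/((2 + 2) + 1) = 1/(4 + 1) = 1/5 = ⅕ ≈ 0.20000)
P*C = 684*(⅕) = 684/5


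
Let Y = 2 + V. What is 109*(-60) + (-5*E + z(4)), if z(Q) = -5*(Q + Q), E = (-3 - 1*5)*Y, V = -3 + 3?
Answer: -6500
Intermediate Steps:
V = 0
Y = 2 (Y = 2 + 0 = 2)
E = -16 (E = (-3 - 1*5)*2 = (-3 - 5)*2 = -8*2 = -16)
z(Q) = -10*Q
109*(-60) + (-5*E + z(4)) = 109*(-60) + (-5*(-16) - 10*4) = -6540 + (80 - 40) = -6540 + 40 = -6500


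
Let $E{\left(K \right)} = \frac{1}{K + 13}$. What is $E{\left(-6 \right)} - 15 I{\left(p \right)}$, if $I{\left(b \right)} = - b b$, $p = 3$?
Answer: $\frac{946}{7} \approx 135.14$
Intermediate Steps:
$I{\left(b \right)} = - b^{2}$
$E{\left(K \right)} = \frac{1}{13 + K}$
$E{\left(-6 \right)} - 15 I{\left(p \right)} = \frac{1}{13 - 6} - 15 \left(- 3^{2}\right) = \frac{1}{7} - 15 \left(\left(-1\right) 9\right) = \frac{1}{7} - -135 = \frac{1}{7} + 135 = \frac{946}{7}$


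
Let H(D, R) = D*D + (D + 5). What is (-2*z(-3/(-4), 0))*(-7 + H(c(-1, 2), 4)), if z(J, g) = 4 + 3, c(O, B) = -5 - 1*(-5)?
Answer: 28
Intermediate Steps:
c(O, B) = 0 (c(O, B) = -5 + 5 = 0)
z(J, g) = 7
H(D, R) = 5 + D + D² (H(D, R) = D² + (5 + D) = 5 + D + D²)
(-2*z(-3/(-4), 0))*(-7 + H(c(-1, 2), 4)) = (-2*7)*(-7 + (5 + 0 + 0²)) = -14*(-7 + (5 + 0 + 0)) = -14*(-7 + 5) = -14*(-2) = 28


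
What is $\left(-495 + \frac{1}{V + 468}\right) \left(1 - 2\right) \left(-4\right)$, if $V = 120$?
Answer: $- \frac{291059}{147} \approx -1980.0$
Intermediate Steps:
$\left(-495 + \frac{1}{V + 468}\right) \left(1 - 2\right) \left(-4\right) = \left(-495 + \frac{1}{120 + 468}\right) \left(1 - 2\right) \left(-4\right) = \left(-495 + \frac{1}{588}\right) \left(\left(-1\right) \left(-4\right)\right) = \left(-495 + \frac{1}{588}\right) 4 = \left(- \frac{291059}{588}\right) 4 = - \frac{291059}{147}$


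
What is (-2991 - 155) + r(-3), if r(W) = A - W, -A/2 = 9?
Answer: -3161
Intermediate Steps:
A = -18 (A = -2*9 = -18)
r(W) = -18 - W
(-2991 - 155) + r(-3) = (-2991 - 155) + (-18 - 1*(-3)) = -3146 + (-18 + 3) = -3146 - 15 = -3161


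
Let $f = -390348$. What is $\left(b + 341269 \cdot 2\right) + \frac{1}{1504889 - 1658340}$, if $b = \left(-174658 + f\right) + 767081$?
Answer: $\frac{135744749462}{153451} \approx 8.8461 \cdot 10^{5}$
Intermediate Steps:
$b = 202075$ ($b = \left(-174658 - 390348\right) + 767081 = -565006 + 767081 = 202075$)
$\left(b + 341269 \cdot 2\right) + \frac{1}{1504889 - 1658340} = \left(202075 + 341269 \cdot 2\right) + \frac{1}{1504889 - 1658340} = \left(202075 + 682538\right) + \frac{1}{-153451} = 884613 - \frac{1}{153451} = \frac{135744749462}{153451}$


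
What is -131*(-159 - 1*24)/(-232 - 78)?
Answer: -23973/310 ≈ -77.332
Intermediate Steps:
-131*(-159 - 1*24)/(-232 - 78) = -131*(-159 - 24)/(-310) = -(-23973)*(-1)/310 = -131*183/310 = -23973/310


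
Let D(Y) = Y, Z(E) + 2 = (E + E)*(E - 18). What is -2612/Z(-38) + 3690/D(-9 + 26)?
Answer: 7826428/36159 ≈ 216.44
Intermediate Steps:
Z(E) = -2 + 2*E*(-18 + E) (Z(E) = -2 + (E + E)*(E - 18) = -2 + (2*E)*(-18 + E) = -2 + 2*E*(-18 + E))
-2612/Z(-38) + 3690/D(-9 + 26) = -2612/(-2 - 36*(-38) + 2*(-38)²) + 3690/(-9 + 26) = -2612/(-2 + 1368 + 2*1444) + 3690/17 = -2612/(-2 + 1368 + 2888) + 3690*(1/17) = -2612/4254 + 3690/17 = -2612*1/4254 + 3690/17 = -1306/2127 + 3690/17 = 7826428/36159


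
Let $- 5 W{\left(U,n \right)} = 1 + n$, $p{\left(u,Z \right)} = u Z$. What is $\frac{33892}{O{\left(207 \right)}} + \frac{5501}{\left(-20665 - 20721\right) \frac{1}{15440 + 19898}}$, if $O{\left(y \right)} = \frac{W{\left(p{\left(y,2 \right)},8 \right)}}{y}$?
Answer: $- \frac{80749820109}{20693} \approx -3.9023 \cdot 10^{6}$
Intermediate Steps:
$p{\left(u,Z \right)} = Z u$
$W{\left(U,n \right)} = - \frac{1}{5} - \frac{n}{5}$ ($W{\left(U,n \right)} = - \frac{1 + n}{5} = - \frac{1}{5} - \frac{n}{5}$)
$O{\left(y \right)} = - \frac{9}{5 y}$ ($O{\left(y \right)} = \frac{- \frac{1}{5} - \frac{8}{5}}{y} = - \frac{9}{5 y}$)
$\frac{33892}{O{\left(207 \right)}} + \frac{5501}{\left(-20665 - 20721\right) \frac{1}{15440 + 19898}} = \frac{33892}{\left(- \frac{9}{5}\right) \frac{1}{207}} + \frac{5501}{\left(-20665 - 20721\right) \frac{1}{15440 + 19898}} = \frac{33892}{\left(- \frac{9}{5}\right) \frac{1}{207}} + \frac{5501}{\left(-41386\right) \frac{1}{35338}} = \frac{33892}{- \frac{1}{115}} + \frac{5501}{\left(-41386\right) \frac{1}{35338}} = 33892 \left(-115\right) + \frac{5501}{- \frac{20693}{17669}} = -3897580 + 5501 \left(- \frac{17669}{20693}\right) = -3897580 - \frac{97197169}{20693} = - \frac{80749820109}{20693}$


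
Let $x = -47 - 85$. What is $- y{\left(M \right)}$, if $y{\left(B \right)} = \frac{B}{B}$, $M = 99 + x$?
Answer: $-1$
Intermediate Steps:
$x = -132$
$M = -33$ ($M = 99 - 132 = -33$)
$y{\left(B \right)} = 1$
$- y{\left(M \right)} = \left(-1\right) 1 = -1$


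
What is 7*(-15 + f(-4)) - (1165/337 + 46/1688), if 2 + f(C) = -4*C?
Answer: -2982007/284428 ≈ -10.484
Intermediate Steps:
f(C) = -2 - 4*C
7*(-15 + f(-4)) - (1165/337 + 46/1688) = 7*(-15 + (-2 - 4*(-4))) - (1165/337 + 46/1688) = 7*(-15 + (-2 + 16)) - (1165*(1/337) + 46*(1/1688)) = 7*(-15 + 14) - (1165/337 + 23/844) = 7*(-1) - 1*991011/284428 = -7 - 991011/284428 = -2982007/284428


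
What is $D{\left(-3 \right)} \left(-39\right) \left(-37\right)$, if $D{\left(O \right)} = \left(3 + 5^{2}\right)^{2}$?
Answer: $1131312$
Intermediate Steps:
$D{\left(O \right)} = 784$ ($D{\left(O \right)} = \left(3 + 25\right)^{2} = 28^{2} = 784$)
$D{\left(-3 \right)} \left(-39\right) \left(-37\right) = 784 \left(-39\right) \left(-37\right) = \left(-30576\right) \left(-37\right) = 1131312$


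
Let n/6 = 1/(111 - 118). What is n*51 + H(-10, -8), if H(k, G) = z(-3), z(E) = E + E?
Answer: -348/7 ≈ -49.714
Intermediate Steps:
z(E) = 2*E
H(k, G) = -6 (H(k, G) = 2*(-3) = -6)
n = -6/7 (n = 6/(111 - 118) = 6/(-7) = 6*(-1/7) = -6/7 ≈ -0.85714)
n*51 + H(-10, -8) = -6/7*51 - 6 = -306/7 - 6 = -348/7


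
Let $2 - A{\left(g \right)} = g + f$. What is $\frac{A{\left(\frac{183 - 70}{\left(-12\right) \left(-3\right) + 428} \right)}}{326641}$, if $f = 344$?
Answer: $- \frac{158801}{151561424} \approx -0.0010478$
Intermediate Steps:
$A{\left(g \right)} = -342 - g$ ($A{\left(g \right)} = 2 - \left(g + 344\right) = 2 - \left(344 + g\right) = -342 - g$)
$\frac{A{\left(\frac{183 - 70}{\left(-12\right) \left(-3\right) + 428} \right)}}{326641} = \frac{-342 - \frac{183 - 70}{\left(-12\right) \left(-3\right) + 428}}{326641} = \left(-342 - \frac{113}{36 + 428}\right) \frac{1}{326641} = \left(-342 - \frac{113}{464}\right) \frac{1}{326641} = \left(- \frac{158801}{464}\right) \frac{1}{326641} = - \frac{158801}{151561424}$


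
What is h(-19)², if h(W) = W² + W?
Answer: 116964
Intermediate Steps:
h(W) = W + W²
h(-19)² = (-19*(1 - 19))² = (-19*(-18))² = 342² = 116964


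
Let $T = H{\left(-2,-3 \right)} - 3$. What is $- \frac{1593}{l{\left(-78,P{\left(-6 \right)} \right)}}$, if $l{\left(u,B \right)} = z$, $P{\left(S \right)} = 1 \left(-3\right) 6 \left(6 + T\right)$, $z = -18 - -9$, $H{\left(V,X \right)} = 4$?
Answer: $177$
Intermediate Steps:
$T = 1$ ($T = 4 - 3 = 1$)
$z = -9$ ($z = -18 + 9 = -9$)
$P{\left(S \right)} = -126$ ($P{\left(S \right)} = 1 \left(-3\right) 6 \left(6 + 1\right) = \left(-3\right) 6 \cdot 7 = \left(-18\right) 7 = -126$)
$l{\left(u,B \right)} = -9$
$- \frac{1593}{l{\left(-78,P{\left(-6 \right)} \right)}} = - \frac{1593}{-9} = \left(-1593\right) \left(- \frac{1}{9}\right) = 177$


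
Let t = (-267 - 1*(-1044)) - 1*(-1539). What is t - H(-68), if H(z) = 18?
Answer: 2298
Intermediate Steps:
t = 2316 (t = (-267 + 1044) + 1539 = 777 + 1539 = 2316)
t - H(-68) = 2316 - 1*18 = 2316 - 18 = 2298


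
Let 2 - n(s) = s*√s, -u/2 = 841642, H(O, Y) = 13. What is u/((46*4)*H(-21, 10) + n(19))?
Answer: -212093784/301283 - 1683284*√19/301283 ≈ -728.32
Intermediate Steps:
u = -1683284 (u = -2*841642 = -1683284)
n(s) = 2 - s^(3/2) (n(s) = 2 - s*√s = 2 - s^(3/2))
u/((46*4)*H(-21, 10) + n(19)) = -1683284/((46*4)*13 + (2 - 19^(3/2))) = -1683284/(184*13 + (2 - 19*√19)) = -1683284/(2392 + (2 - 19*√19)) = -1683284/(2394 - 19*√19)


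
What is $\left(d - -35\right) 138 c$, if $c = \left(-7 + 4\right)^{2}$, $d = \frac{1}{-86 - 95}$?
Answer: $\frac{7866828}{181} \approx 43463.0$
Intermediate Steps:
$d = - \frac{1}{181}$ ($d = \frac{1}{-181} = - \frac{1}{181} \approx -0.0055249$)
$c = 9$ ($c = \left(-3\right)^{2} = 9$)
$\left(d - -35\right) 138 c = \left(- \frac{1}{181} - -35\right) 138 \cdot 9 = \left(- \frac{1}{181} + 35\right) 138 \cdot 9 = \frac{6334}{181} \cdot 138 \cdot 9 = \frac{874092}{181} \cdot 9 = \frac{7866828}{181}$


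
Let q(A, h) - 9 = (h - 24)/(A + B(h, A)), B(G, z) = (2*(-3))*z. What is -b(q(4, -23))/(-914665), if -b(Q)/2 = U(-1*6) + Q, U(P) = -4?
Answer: -147/9146650 ≈ -1.6071e-5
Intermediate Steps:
B(G, z) = -6*z
q(A, h) = 9 - (-24 + h)/(5*A) (q(A, h) = 9 + (h - 24)/(A - 6*A) = 9 + (-24 + h)/((-5*A)) = 9 + (-24 + h)*(-1/(5*A)) = 9 - (-24 + h)/(5*A))
b(Q) = 8 - 2*Q (b(Q) = -2*(-4 + Q) = 8 - 2*Q)
-b(q(4, -23))/(-914665) = -(8 - 2*(24 - 1*(-23) + 45*4)/(5*4))/(-914665) = -(8 - 2*(24 + 23 + 180)/(5*4))*(-1)/914665 = -(8 - 2*227/(5*4))*(-1)/914665 = -(8 - 2*227/20)*(-1)/914665 = -(8 - 227/10)*(-1)/914665 = -(-147)*(-1)/(10*914665) = -1*147/9146650 = -147/9146650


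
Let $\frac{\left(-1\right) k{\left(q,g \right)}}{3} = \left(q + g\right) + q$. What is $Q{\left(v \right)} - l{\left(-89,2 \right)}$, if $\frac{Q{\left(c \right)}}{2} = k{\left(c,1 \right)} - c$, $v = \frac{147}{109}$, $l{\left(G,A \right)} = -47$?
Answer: $\frac{2411}{109} \approx 22.119$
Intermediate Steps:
$k{\left(q,g \right)} = - 6 q - 3 g$ ($k{\left(q,g \right)} = - 3 \left(\left(q + g\right) + q\right) = - 3 \left(\left(g + q\right) + q\right) = - 3 \left(g + 2 q\right) = - 6 q - 3 g$)
$v = \frac{147}{109}$ ($v = 147 \cdot \frac{1}{109} = \frac{147}{109} \approx 1.3486$)
$Q{\left(c \right)} = -6 - 14 c$ ($Q{\left(c \right)} = 2 \left(\left(- 6 c - 3\right) - c\right) = 2 \left(\left(-3 - 6 c\right) - c\right) = 2 \left(-3 - 7 c\right) = -6 - 14 c$)
$Q{\left(v \right)} - l{\left(-89,2 \right)} = \left(-6 - \frac{2058}{109}\right) - -47 = \left(-6 - \frac{2058}{109}\right) + 47 = - \frac{2712}{109} + 47 = \frac{2411}{109}$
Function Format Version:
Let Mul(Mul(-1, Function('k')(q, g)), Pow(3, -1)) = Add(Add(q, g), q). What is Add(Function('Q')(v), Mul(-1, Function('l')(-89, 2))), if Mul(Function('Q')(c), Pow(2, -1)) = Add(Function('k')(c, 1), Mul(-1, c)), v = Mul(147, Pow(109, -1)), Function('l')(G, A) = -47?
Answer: Rational(2411, 109) ≈ 22.119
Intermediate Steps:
Function('k')(q, g) = Add(Mul(-6, q), Mul(-3, g)) (Function('k')(q, g) = Mul(-3, Add(Add(q, g), q)) = Mul(-3, Add(Add(g, q), q)) = Mul(-3, Add(g, Mul(2, q))) = Add(Mul(-6, q), Mul(-3, g)))
v = Rational(147, 109) (v = Mul(147, Rational(1, 109)) = Rational(147, 109) ≈ 1.3486)
Function('Q')(c) = Add(-6, Mul(-14, c)) (Function('Q')(c) = Mul(2, Add(Add(Mul(-6, c), Mul(-3, 1)), Mul(-1, c))) = Mul(2, Add(Add(Mul(-6, c), -3), Mul(-1, c))) = Mul(2, Add(Add(-3, Mul(-6, c)), Mul(-1, c))) = Mul(2, Add(-3, Mul(-7, c))) = Add(-6, Mul(-14, c)))
Add(Function('Q')(v), Mul(-1, Function('l')(-89, 2))) = Add(Add(-6, Mul(-14, Rational(147, 109))), Mul(-1, -47)) = Add(Add(-6, Rational(-2058, 109)), 47) = Add(Rational(-2712, 109), 47) = Rational(2411, 109)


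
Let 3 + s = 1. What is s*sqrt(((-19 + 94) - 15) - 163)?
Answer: -2*I*sqrt(103) ≈ -20.298*I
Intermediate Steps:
s = -2 (s = -3 + 1 = -2)
s*sqrt(((-19 + 94) - 15) - 163) = -2*sqrt(((-19 + 94) - 15) - 163) = -2*sqrt((75 - 15) - 163) = -2*sqrt(60 - 163) = -2*I*sqrt(103)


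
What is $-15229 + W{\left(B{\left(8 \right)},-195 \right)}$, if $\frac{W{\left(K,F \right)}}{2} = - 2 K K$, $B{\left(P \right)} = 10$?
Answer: $-15629$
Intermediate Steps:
$W{\left(K,F \right)} = - 4 K^{2}$ ($W{\left(K,F \right)} = 2 - 2 K K = 2 \left(- 2 K^{2}\right) = - 4 K^{2}$)
$-15229 + W{\left(B{\left(8 \right)},-195 \right)} = -15229 - 4 \cdot 10^{2} = -15229 - 400 = -15629$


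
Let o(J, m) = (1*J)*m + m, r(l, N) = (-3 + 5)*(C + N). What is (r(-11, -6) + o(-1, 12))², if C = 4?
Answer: 16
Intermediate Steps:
r(l, N) = 8 + 2*N (r(l, N) = (-3 + 5)*(4 + N) = 2*(4 + N) = 8 + 2*N)
o(J, m) = m + J*m (o(J, m) = J*m + m = m + J*m)
(r(-11, -6) + o(-1, 12))² = ((8 + 2*(-6)) + 12*(1 - 1))² = ((8 - 12) + 12*0)² = (-4 + 0)² = (-4)² = 16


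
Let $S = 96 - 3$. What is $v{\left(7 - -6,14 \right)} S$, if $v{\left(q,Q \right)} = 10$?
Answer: $930$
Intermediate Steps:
$S = 93$
$v{\left(7 - -6,14 \right)} S = 10 \cdot 93 = 930$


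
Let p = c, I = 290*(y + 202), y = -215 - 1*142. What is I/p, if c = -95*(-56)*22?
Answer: -4495/11704 ≈ -0.38406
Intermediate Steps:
y = -357 (y = -215 - 142 = -357)
I = -44950 (I = 290*(-357 + 202) = 290*(-155) = -44950)
c = 117040 (c = 5320*22 = 117040)
p = 117040
I/p = -44950/117040 = -44950*1/117040 = -4495/11704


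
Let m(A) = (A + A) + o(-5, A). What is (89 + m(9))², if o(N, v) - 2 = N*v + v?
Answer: 5329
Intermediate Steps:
o(N, v) = 2 + v + N*v (o(N, v) = 2 + (N*v + v) = 2 + (v + N*v) = 2 + v + N*v)
m(A) = 2 - 2*A (m(A) = (A + A) + (2 + A - 5*A) = 2*A + (2 - 4*A) = 2 - 2*A)
(89 + m(9))² = (89 + (2 - 2*9))² = (89 + (2 - 18))² = (89 - 16)² = 73² = 5329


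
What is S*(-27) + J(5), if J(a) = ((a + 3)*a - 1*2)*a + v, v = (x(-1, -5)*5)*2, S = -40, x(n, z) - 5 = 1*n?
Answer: 1310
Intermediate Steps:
x(n, z) = 5 + n (x(n, z) = 5 + 1*n = 5 + n)
v = 40 (v = ((5 - 1)*5)*2 = (4*5)*2 = 20*2 = 40)
J(a) = 40 + a*(-2 + a*(3 + a)) (J(a) = ((a + 3)*a - 1*2)*a + 40 = ((3 + a)*a - 2)*a + 40 = (a*(3 + a) - 2)*a + 40 = (-2 + a*(3 + a))*a + 40 = a*(-2 + a*(3 + a)) + 40 = 40 + a*(-2 + a*(3 + a)))
S*(-27) + J(5) = -40*(-27) + (40 + 5**3 - 2*5 + 3*5**2) = 1080 + (40 + 125 - 10 + 3*25) = 1080 + (40 + 125 - 10 + 75) = 1080 + 230 = 1310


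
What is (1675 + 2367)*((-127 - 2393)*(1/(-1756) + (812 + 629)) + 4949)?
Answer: -6434767958038/439 ≈ -1.4658e+10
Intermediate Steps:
(1675 + 2367)*((-127 - 2393)*(1/(-1756) + (812 + 629)) + 4949) = 4042*(-2520*(-1/1756 + 1441) + 4949) = 4042*(-2520*2530395/1756 + 4949) = 4042*(-1594148850/439 + 4949) = 4042*(-1591976239/439) = -6434767958038/439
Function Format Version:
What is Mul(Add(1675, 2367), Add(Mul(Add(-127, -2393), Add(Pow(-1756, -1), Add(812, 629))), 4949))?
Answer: Rational(-6434767958038, 439) ≈ -1.4658e+10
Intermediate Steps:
Mul(Add(1675, 2367), Add(Mul(Add(-127, -2393), Add(Pow(-1756, -1), Add(812, 629))), 4949)) = Mul(4042, Add(Mul(-2520, Add(Rational(-1, 1756), 1441)), 4949)) = Mul(4042, Add(Mul(-2520, Rational(2530395, 1756)), 4949)) = Mul(4042, Add(Rational(-1594148850, 439), 4949)) = Mul(4042, Rational(-1591976239, 439)) = Rational(-6434767958038, 439)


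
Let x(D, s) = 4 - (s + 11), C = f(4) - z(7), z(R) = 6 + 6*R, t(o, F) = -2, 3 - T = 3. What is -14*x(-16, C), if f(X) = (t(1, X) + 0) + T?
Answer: -602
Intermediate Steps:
T = 0 (T = 3 - 1*3 = 3 - 3 = 0)
f(X) = -2 (f(X) = (-2 + 0) + 0 = -2 + 0 = -2)
C = -50 (C = -2 - (6 + 6*7) = -2 - (6 + 42) = -2 - 1*48 = -2 - 48 = -50)
x(D, s) = -7 - s (x(D, s) = 4 - (11 + s) = 4 + (-11 - s) = -7 - s)
-14*x(-16, C) = -14*(-7 - 1*(-50)) = -14*(-7 + 50) = -14*43 = -602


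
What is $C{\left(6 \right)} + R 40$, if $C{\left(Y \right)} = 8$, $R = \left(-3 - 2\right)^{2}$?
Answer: $1008$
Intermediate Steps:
$R = 25$ ($R = \left(-5\right)^{2} = 25$)
$C{\left(6 \right)} + R 40 = 8 + 25 \cdot 40 = 8 + 1000 = 1008$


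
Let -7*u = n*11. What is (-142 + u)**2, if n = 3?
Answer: 1054729/49 ≈ 21525.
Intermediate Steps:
u = -33/7 (u = -3*11/7 = -1/7*33 = -33/7 ≈ -4.7143)
(-142 + u)**2 = (-142 - 33/7)**2 = (-1027/7)**2 = 1054729/49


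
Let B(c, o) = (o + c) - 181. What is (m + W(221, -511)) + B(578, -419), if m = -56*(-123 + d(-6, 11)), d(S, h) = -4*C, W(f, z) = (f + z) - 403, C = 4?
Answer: 7069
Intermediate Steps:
W(f, z) = -403 + f + z
d(S, h) = -16 (d(S, h) = -4*4 = -16)
B(c, o) = -181 + c + o (B(c, o) = (c + o) - 181 = -181 + c + o)
m = 7784 (m = -56*(-123 - 16) = -56*(-139) = 7784)
(m + W(221, -511)) + B(578, -419) = (7784 + (-403 + 221 - 511)) + (-181 + 578 - 419) = (7784 - 693) - 22 = 7091 - 22 = 7069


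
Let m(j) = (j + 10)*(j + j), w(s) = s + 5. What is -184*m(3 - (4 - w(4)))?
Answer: -52992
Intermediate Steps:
w(s) = 5 + s
m(j) = 2*j*(10 + j) (m(j) = (10 + j)*(2*j) = 2*j*(10 + j))
-184*m(3 - (4 - w(4))) = -368*(3 - (4 - (5 + 4)))*(10 + (3 - (4 - (5 + 4)))) = -368*(3 - (4 - 1*9))*(10 + (3 - (4 - 1*9))) = -368*(3 - (4 - 9))*(10 + (3 - (4 - 9))) = -368*(3 - 1*(-5))*(10 + (3 - 1*(-5))) = -368*(3 + 5)*(10 + (3 + 5)) = -368*8*(10 + 8) = -368*8*18 = -184*288 = -52992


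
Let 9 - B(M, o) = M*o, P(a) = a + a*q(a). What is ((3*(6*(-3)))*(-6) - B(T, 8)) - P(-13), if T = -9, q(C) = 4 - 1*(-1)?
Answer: 321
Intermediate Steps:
q(C) = 5 (q(C) = 4 + 1 = 5)
P(a) = 6*a (P(a) = a + a*5 = a + 5*a = 6*a)
B(M, o) = 9 - M*o
((3*(6*(-3)))*(-6) - B(T, 8)) - P(-13) = ((3*(6*(-3)))*(-6) - (9 - 1*(-9)*8)) - 6*(-13) = ((3*(-18))*(-6) - (9 + 72)) - 1*(-78) = (-54*(-6) - 1*81) + 78 = (324 - 81) + 78 = 243 + 78 = 321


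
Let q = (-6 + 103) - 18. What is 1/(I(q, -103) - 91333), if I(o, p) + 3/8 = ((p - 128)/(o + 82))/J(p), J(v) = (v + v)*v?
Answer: -1952056/178287862801 ≈ -1.0949e-5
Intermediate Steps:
J(v) = 2*v**2 (J(v) = (2*v)*v = 2*v**2)
q = 79 (q = 97 - 18 = 79)
I(o, p) = -3/8 + (-128 + p)/(2*p**2*(82 + o)) (I(o, p) = -3/8 + ((p - 128)/(o + 82))/((2*p**2)) = -3/8 + ((-128 + p)/(82 + o))*(1/(2*p**2)) = -3/8 + (-128 + p)/(2*p**2*(82 + o)))
1/(I(q, -103) - 91333) = 1/((1/8)*(-512 - 246*(-103)**2 + 4*(-103) - 3*79*(-103)**2)/((-103)**2*(82 + 79)) - 91333) = 1/((1/8)*(1/10609)*(-512 - 246*10609 - 412 - 3*79*10609)/161 - 91333) = 1/((1/8)*(1/10609)*(1/161)*(-512 - 2609814 - 412 - 2514333) - 91333) = 1/((1/8)*(1/10609)*(1/161)*(-5125071) - 91333) = 1/(-732153/1952056 - 91333) = 1/(-178287862801/1952056) = -1952056/178287862801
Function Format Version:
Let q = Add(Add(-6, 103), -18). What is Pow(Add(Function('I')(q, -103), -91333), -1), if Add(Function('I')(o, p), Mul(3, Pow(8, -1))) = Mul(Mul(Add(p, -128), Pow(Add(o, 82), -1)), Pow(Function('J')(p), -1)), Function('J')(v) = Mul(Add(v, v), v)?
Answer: Rational(-1952056, 178287862801) ≈ -1.0949e-5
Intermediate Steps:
Function('J')(v) = Mul(2, Pow(v, 2)) (Function('J')(v) = Mul(Mul(2, v), v) = Mul(2, Pow(v, 2)))
q = 79 (q = Add(97, -18) = 79)
Function('I')(o, p) = Add(Rational(-3, 8), Mul(Rational(1, 2), Pow(p, -2), Pow(Add(82, o), -1), Add(-128, p))) (Function('I')(o, p) = Add(Rational(-3, 8), Mul(Mul(Add(p, -128), Pow(Add(o, 82), -1)), Pow(Mul(2, Pow(p, 2)), -1))) = Add(Rational(-3, 8), Mul(Mul(Add(-128, p), Pow(Add(82, o), -1)), Mul(Rational(1, 2), Pow(p, -2)))) = Add(Rational(-3, 8), Mul(Mul(Pow(Add(82, o), -1), Add(-128, p)), Mul(Rational(1, 2), Pow(p, -2)))) = Add(Rational(-3, 8), Mul(Rational(1, 2), Pow(p, -2), Pow(Add(82, o), -1), Add(-128, p))))
Pow(Add(Function('I')(q, -103), -91333), -1) = Pow(Add(Mul(Rational(1, 8), Pow(-103, -2), Pow(Add(82, 79), -1), Add(-512, Mul(-246, Pow(-103, 2)), Mul(4, -103), Mul(-3, 79, Pow(-103, 2)))), -91333), -1) = Pow(Add(Mul(Rational(1, 8), Rational(1, 10609), Pow(161, -1), Add(-512, Mul(-246, 10609), -412, Mul(-3, 79, 10609))), -91333), -1) = Pow(Add(Mul(Rational(1, 8), Rational(1, 10609), Rational(1, 161), Add(-512, -2609814, -412, -2514333)), -91333), -1) = Pow(Add(Mul(Rational(1, 8), Rational(1, 10609), Rational(1, 161), -5125071), -91333), -1) = Pow(Add(Rational(-732153, 1952056), -91333), -1) = Pow(Rational(-178287862801, 1952056), -1) = Rational(-1952056, 178287862801)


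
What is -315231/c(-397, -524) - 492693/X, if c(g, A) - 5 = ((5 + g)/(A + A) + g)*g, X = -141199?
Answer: 4332412284894/2912650289219 ≈ 1.4874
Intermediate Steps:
c(g, A) = 5 + g*(g + (5 + g)/(2*A)) (c(g, A) = 5 + ((5 + g)/(A + A) + g)*g = 5 + ((5 + g)/((2*A)) + g)*g = 5 + ((5 + g)*(1/(2*A)) + g)*g = 5 + ((5 + g)/(2*A) + g)*g = 5 + (g + (5 + g)/(2*A))*g = 5 + g*(g + (5 + g)/(2*A)))
-315231/c(-397, -524) - 492693/X = -315231*(-1048/((-397)² + 5*(-397) + 2*(-524)*(5 + (-397)²))) - 492693/(-141199) = -315231*(-1048/(157609 - 1985 + 2*(-524)*(5 + 157609))) - 492693*(-1/141199) = -315231*(-1048/(157609 - 1985 + 2*(-524)*157614)) + 492693/141199 = -315231*(-1048/(157609 - 1985 - 165179472)) + 492693/141199 = -315231/((½)*(-1/524)*(-165023848)) + 492693/141199 = -315231/20627981/131 + 492693/141199 = -315231*131/20627981 + 492693/141199 = -41295261/20627981 + 492693/141199 = 4332412284894/2912650289219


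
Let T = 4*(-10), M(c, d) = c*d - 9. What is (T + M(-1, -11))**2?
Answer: 1444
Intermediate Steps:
M(c, d) = -9 + c*d
T = -40
(T + M(-1, -11))**2 = (-40 + (-9 - 1*(-11)))**2 = (-40 + (-9 + 11))**2 = (-40 + 2)**2 = (-38)**2 = 1444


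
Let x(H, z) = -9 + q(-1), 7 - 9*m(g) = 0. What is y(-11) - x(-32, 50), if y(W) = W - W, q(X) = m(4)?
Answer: 74/9 ≈ 8.2222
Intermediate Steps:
m(g) = 7/9 (m(g) = 7/9 - 1/9*0 = 7/9 + 0 = 7/9)
q(X) = 7/9
x(H, z) = -74/9 (x(H, z) = -9 + 7/9 = -74/9)
y(W) = 0
y(-11) - x(-32, 50) = 0 - 1*(-74/9) = 0 + 74/9 = 74/9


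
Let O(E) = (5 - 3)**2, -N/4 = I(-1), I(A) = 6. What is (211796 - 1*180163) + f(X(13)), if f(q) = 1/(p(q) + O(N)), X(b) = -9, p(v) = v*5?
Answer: 1296952/41 ≈ 31633.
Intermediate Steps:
p(v) = 5*v
N = -24 (N = -4*6 = -24)
O(E) = 4 (O(E) = 2**2 = 4)
f(q) = 1/(4 + 5*q) (f(q) = 1/(5*q + 4) = 1/(4 + 5*q))
(211796 - 1*180163) + f(X(13)) = (211796 - 1*180163) + 1/(4 + 5*(-9)) = (211796 - 180163) + 1/(4 - 45) = 31633 + 1/(-41) = 31633 - 1/41 = 1296952/41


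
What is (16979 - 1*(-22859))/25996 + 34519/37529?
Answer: 1196218113/487801942 ≈ 2.4523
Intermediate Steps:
(16979 - 1*(-22859))/25996 + 34519/37529 = (16979 + 22859)*(1/25996) + 34519*(1/37529) = 39838*(1/25996) + 34519/37529 = 19919/12998 + 34519/37529 = 1196218113/487801942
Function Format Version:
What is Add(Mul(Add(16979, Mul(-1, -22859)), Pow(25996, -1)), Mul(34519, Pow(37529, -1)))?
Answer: Rational(1196218113, 487801942) ≈ 2.4523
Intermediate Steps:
Add(Mul(Add(16979, Mul(-1, -22859)), Pow(25996, -1)), Mul(34519, Pow(37529, -1))) = Add(Mul(Add(16979, 22859), Rational(1, 25996)), Mul(34519, Rational(1, 37529))) = Add(Mul(39838, Rational(1, 25996)), Rational(34519, 37529)) = Add(Rational(19919, 12998), Rational(34519, 37529)) = Rational(1196218113, 487801942)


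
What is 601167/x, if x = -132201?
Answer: -200389/44067 ≈ -4.5474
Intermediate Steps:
601167/x = 601167/(-132201) = 601167*(-1/132201) = -200389/44067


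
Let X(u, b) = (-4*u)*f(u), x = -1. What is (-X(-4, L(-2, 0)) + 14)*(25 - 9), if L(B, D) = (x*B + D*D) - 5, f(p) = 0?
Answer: 224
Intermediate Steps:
L(B, D) = -5 + D**2 - B (L(B, D) = (-B + D*D) - 5 = (-B + D**2) - 5 = (D**2 - B) - 5 = -5 + D**2 - B)
X(u, b) = 0 (X(u, b) = -4*u*0 = 0)
(-X(-4, L(-2, 0)) + 14)*(25 - 9) = (-1*0 + 14)*(25 - 9) = (0 + 14)*16 = 14*16 = 224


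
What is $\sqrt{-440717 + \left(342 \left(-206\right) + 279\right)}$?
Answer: $i \sqrt{510890} \approx 714.77 i$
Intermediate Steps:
$\sqrt{-440717 + \left(342 \left(-206\right) + 279\right)} = \sqrt{-440717 + \left(-70452 + 279\right)} = \sqrt{-440717 - 70173} = \sqrt{-510890} = i \sqrt{510890}$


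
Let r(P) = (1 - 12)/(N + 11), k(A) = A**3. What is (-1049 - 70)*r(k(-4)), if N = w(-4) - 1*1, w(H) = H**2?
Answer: 12309/26 ≈ 473.42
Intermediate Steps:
N = 15 (N = (-4)**2 - 1*1 = 16 - 1 = 15)
r(P) = -11/26 (r(P) = (1 - 12)/(15 + 11) = -11/26)
(-1049 - 70)*r(k(-4)) = (-1049 - 70)*(-11/26) = -1119*(-11/26) = 12309/26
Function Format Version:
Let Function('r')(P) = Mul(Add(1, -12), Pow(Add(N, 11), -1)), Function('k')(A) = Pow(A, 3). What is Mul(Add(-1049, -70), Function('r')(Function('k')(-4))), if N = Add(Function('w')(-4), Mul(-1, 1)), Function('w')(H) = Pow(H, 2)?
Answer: Rational(12309, 26) ≈ 473.42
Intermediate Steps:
N = 15 (N = Add(Pow(-4, 2), Mul(-1, 1)) = Add(16, -1) = 15)
Function('r')(P) = Rational(-11, 26) (Function('r')(P) = Mul(Add(1, -12), Pow(Add(15, 11), -1)) = Mul(-11, Pow(26, -1)) = Mul(-11, Rational(1, 26)) = Rational(-11, 26))
Mul(Add(-1049, -70), Function('r')(Function('k')(-4))) = Mul(Add(-1049, -70), Rational(-11, 26)) = Mul(-1119, Rational(-11, 26)) = Rational(12309, 26)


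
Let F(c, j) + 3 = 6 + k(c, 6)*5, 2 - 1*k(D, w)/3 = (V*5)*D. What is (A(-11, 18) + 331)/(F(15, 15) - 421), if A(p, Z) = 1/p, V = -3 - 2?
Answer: 3640/57607 ≈ 0.063187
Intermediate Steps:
V = -5
k(D, w) = 6 + 75*D (k(D, w) = 6 - 3*(-5*5)*D = 6 - (-75)*D = 6 + 75*D)
F(c, j) = 33 + 375*c (F(c, j) = -3 + (6 + (6 + 75*c)*5) = -3 + (6 + (30 + 375*c)) = -3 + (36 + 375*c) = 33 + 375*c)
(A(-11, 18) + 331)/(F(15, 15) - 421) = (1/(-11) + 331)/((33 + 375*15) - 421) = (-1/11 + 331)/((33 + 5625) - 421) = 3640/(11*(5658 - 421)) = (3640/11)/5237 = (3640/11)*(1/5237) = 3640/57607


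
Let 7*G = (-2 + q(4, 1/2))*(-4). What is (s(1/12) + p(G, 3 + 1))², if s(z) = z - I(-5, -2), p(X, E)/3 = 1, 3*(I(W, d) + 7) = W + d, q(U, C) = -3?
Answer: 22201/144 ≈ 154.17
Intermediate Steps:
I(W, d) = -7 + W/3 + d/3 (I(W, d) = -7 + (W + d)/3 = -7 + (W/3 + d/3) = -7 + W/3 + d/3)
G = 20/7 (G = ((-2 - 3)*(-4))/7 = (-5*(-4))/7 = (⅐)*20 = 20/7 ≈ 2.8571)
p(X, E) = 3 (p(X, E) = 3*1 = 3)
s(z) = 28/3 + z (s(z) = z - (-7 + (⅓)*(-5) + (⅓)*(-2)) = z - (-7 - 5/3 - ⅔) = z - 1*(-28/3) = z + 28/3 = 28/3 + z)
(s(1/12) + p(G, 3 + 1))² = ((28/3 + 1/12) + 3)² = (113/12 + 3)² = (149/12)² = 22201/144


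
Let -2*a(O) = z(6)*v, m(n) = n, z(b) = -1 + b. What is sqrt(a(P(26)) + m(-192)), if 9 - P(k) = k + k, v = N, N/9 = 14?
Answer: 13*I*sqrt(3) ≈ 22.517*I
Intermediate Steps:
N = 126 (N = 9*14 = 126)
v = 126
P(k) = 9 - 2*k (P(k) = 9 - (k + k) = 9 - 2*k)
a(O) = -315 (a(O) = -(-1 + 6)*126/2 = -5*126/2 = -1/2*630 = -315)
sqrt(a(P(26)) + m(-192)) = sqrt(-315 - 192) = sqrt(-507) = 13*I*sqrt(3)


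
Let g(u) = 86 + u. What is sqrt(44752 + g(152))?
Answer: sqrt(44990) ≈ 212.11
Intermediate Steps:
sqrt(44752 + g(152)) = sqrt(44752 + (86 + 152)) = sqrt(44752 + 238) = sqrt(44990)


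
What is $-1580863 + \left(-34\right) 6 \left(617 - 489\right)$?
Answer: $-1606975$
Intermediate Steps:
$-1580863 + \left(-34\right) 6 \left(617 - 489\right) = -1580863 - 26112 = -1606975$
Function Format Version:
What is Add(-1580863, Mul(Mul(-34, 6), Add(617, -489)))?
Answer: -1606975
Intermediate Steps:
Add(-1580863, Mul(Mul(-34, 6), Add(617, -489))) = Add(-1580863, Mul(-204, 128)) = Add(-1580863, -26112) = -1606975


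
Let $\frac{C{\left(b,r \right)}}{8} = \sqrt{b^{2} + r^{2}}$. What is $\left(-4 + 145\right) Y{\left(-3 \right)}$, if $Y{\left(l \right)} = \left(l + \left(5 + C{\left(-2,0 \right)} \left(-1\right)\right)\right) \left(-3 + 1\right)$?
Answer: $3948$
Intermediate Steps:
$C{\left(b,r \right)} = 8 \sqrt{b^{2} + r^{2}}$
$Y{\left(l \right)} = 22 - 2 l$ ($Y{\left(l \right)} = \left(l + \left(5 + 8 \sqrt{\left(-2\right)^{2} + 0^{2}} \left(-1\right)\right)\right) \left(-3 + 1\right) = \left(l + \left(5 + 8 \sqrt{4 + 0} \left(-1\right)\right)\right) \left(-2\right) = \left(l + \left(5 + 8 \sqrt{4} \left(-1\right)\right)\right) \left(-2\right) = \left(l + \left(5 + 8 \cdot 2 \left(-1\right)\right)\right) \left(-2\right) = \left(l + \left(5 + 16 \left(-1\right)\right)\right) \left(-2\right) = \left(l + \left(5 - 16\right)\right) \left(-2\right) = \left(l - 11\right) \left(-2\right) = \left(-11 + l\right) \left(-2\right) = 22 - 2 l$)
$\left(-4 + 145\right) Y{\left(-3 \right)} = \left(-4 + 145\right) \left(22 - -6\right) = 141 \left(22 + 6\right) = 141 \cdot 28 = 3948$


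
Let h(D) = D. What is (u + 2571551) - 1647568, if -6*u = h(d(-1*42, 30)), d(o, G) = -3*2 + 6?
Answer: 923983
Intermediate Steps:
d(o, G) = 0 (d(o, G) = -6 + 6 = 0)
u = 0 (u = -⅙*0 = 0)
(u + 2571551) - 1647568 = (0 + 2571551) - 1647568 = 2571551 - 1647568 = 923983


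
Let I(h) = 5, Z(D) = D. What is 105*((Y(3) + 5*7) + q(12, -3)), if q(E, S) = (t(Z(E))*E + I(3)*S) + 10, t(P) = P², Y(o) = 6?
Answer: 185220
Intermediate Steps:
q(E, S) = 10 + E³ + 5*S (q(E, S) = (E²*E + 5*S) + 10 = (E³ + 5*S) + 10 = 10 + E³ + 5*S)
105*((Y(3) + 5*7) + q(12, -3)) = 105*((6 + 5*7) + (10 + 12³ + 5*(-3))) = 105*((6 + 35) + (10 + 1728 - 15)) = 105*(41 + 1723) = 105*1764 = 185220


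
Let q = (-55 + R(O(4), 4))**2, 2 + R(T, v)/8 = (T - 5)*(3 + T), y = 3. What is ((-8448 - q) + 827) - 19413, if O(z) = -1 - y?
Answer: -27035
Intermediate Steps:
O(z) = -4 (O(z) = -1 - 1*3 = -1 - 3 = -4)
R(T, v) = -16 + 8*(-5 + T)*(3 + T) (R(T, v) = -16 + 8*((T - 5)*(3 + T)) = -16 + 8*((-5 + T)*(3 + T)) = -16 + 8*(-5 + T)*(3 + T))
q = 1 (q = (-55 + (-136 - 16*(-4) + 8*(-4)**2))**2 = (-55 + (-136 + 64 + 8*16))**2 = (-55 + (-136 + 64 + 128))**2 = (-55 + 56)**2 = 1**2 = 1)
((-8448 - q) + 827) - 19413 = ((-8448 - 1*1) + 827) - 19413 = ((-8448 - 1) + 827) - 19413 = (-8449 + 827) - 19413 = -7622 - 19413 = -27035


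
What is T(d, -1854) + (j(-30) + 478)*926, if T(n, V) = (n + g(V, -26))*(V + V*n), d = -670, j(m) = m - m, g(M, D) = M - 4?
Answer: -3135101500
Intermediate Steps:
g(M, D) = -4 + M
j(m) = 0
T(n, V) = (V + V*n)*(-4 + V + n) (T(n, V) = (n + (-4 + V))*(V + V*n) = (-4 + V + n)*(V + V*n) = (V + V*n)*(-4 + V + n))
T(d, -1854) + (j(-30) + 478)*926 = -1854*(-4 - 1854 - 670 + (-670)**2 - 670*(-4 - 1854)) + (0 + 478)*926 = -1854*(-4 - 1854 - 670 + 448900 - 670*(-1858)) + 478*926 = -1854*(-4 - 1854 - 670 + 448900 + 1244860) + 442628 = -1854*1691232 + 442628 = -3135544128 + 442628 = -3135101500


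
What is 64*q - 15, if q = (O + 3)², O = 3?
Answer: 2289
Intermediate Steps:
q = 36 (q = (3 + 3)² = 6² = 36)
64*q - 15 = 64*36 - 15 = 2304 - 15 = 2289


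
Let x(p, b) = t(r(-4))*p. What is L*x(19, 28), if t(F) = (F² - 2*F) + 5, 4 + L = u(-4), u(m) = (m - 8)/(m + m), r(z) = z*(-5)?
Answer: -34675/2 ≈ -17338.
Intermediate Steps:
r(z) = -5*z
u(m) = (-8 + m)/(2*m) (u(m) = (-8 + m)/((2*m)) = (-8 + m)*(1/(2*m)) = (-8 + m)/(2*m))
L = -5/2 (L = -4 + (½)*(-8 - 4)/(-4) = -4 + (½)*(-¼)*(-12) = -4 + 3/2 = -5/2 ≈ -2.5000)
t(F) = 5 + F² - 2*F
x(p, b) = 365*p (x(p, b) = (5 + (-5*(-4))² - (-10)*(-4))*p = (5 + 20² - 2*20)*p = (5 + 400 - 40)*p = 365*p)
L*x(19, 28) = -1825*19/2 = -5/2*6935 = -34675/2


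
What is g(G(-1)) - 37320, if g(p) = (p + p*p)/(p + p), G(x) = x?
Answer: -37320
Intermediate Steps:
g(p) = (p + p²)/(2*p) (g(p) = (p + p²)/((2*p)) = (p + p²)*(1/(2*p)) = (p + p²)/(2*p))
g(G(-1)) - 37320 = (½ + (½)*(-1)) - 37320 = (½ - ½) - 37320 = 0 - 37320 = -37320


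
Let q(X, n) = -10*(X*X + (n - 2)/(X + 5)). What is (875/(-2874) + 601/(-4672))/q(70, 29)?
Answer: 14538185/1644968525952 ≈ 8.8380e-6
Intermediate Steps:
q(X, n) = -10*X**2 - 10*(-2 + n)/(5 + X) (q(X, n) = -10*(X**2 + (-2 + n)/(5 + X)) = -10*X**2 - 10*(-2 + n)/(5 + X))
(875/(-2874) + 601/(-4672))/q(70, 29) = (875/(-2874) + 601/(-4672))/((10*(2 - 1*29 - 1*70**3 - 5*70**2)/(5 + 70))) = (875*(-1/2874) + 601*(-1/4672))/((10*(2 - 29 - 1*343000 - 5*4900)/75)) = (-875/2874 - 601/4672)/((10*(1/75)*(2 - 29 - 343000 - 24500))) = -2907637/(6713664*(10*(1/75)*(-367527))) = -2907637/(6713664*(-245018/5)) = -2907637/6713664*(-5/245018) = 14538185/1644968525952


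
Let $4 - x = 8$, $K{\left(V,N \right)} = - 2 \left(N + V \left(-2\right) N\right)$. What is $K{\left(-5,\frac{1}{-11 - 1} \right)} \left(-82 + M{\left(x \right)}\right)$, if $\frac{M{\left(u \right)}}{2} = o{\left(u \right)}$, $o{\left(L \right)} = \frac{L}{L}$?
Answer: $- \frac{440}{3} \approx -146.67$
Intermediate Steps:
$K{\left(V,N \right)} = - 2 N + 4 N V$ ($K{\left(V,N \right)} = - 2 \left(N + - 2 V N\right) = - 2 \left(N - 2 N V\right) = - 2 N + 4 N V$)
$o{\left(L \right)} = 1$
$x = -4$ ($x = 4 - 8 = -4$)
$M{\left(u \right)} = 2$ ($M{\left(u \right)} = 2 \cdot 1 = 2$)
$K{\left(-5,\frac{1}{-11 - 1} \right)} \left(-82 + M{\left(x \right)}\right) = \frac{2 \left(-1 + 2 \left(-5\right)\right)}{-11 - 1} \left(-82 + 2\right) = \frac{2 \left(-1 - 10\right)}{-12} \left(-80\right) = 2 \left(- \frac{1}{12}\right) \left(-11\right) \left(-80\right) = \frac{11}{6} \left(-80\right) = - \frac{440}{3}$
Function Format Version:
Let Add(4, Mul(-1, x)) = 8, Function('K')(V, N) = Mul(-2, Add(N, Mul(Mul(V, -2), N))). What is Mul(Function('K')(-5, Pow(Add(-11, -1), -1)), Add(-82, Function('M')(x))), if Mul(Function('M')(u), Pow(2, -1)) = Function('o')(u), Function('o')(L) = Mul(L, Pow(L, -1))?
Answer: Rational(-440, 3) ≈ -146.67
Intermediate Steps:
Function('K')(V, N) = Add(Mul(-2, N), Mul(4, N, V)) (Function('K')(V, N) = Mul(-2, Add(N, Mul(Mul(-2, V), N))) = Mul(-2, Add(N, Mul(-2, N, V))) = Add(Mul(-2, N), Mul(4, N, V)))
Function('o')(L) = 1
x = -4 (x = Add(4, Mul(-1, 8)) = Add(4, -8) = -4)
Function('M')(u) = 2 (Function('M')(u) = Mul(2, 1) = 2)
Mul(Function('K')(-5, Pow(Add(-11, -1), -1)), Add(-82, Function('M')(x))) = Mul(Mul(2, Pow(Add(-11, -1), -1), Add(-1, Mul(2, -5))), Add(-82, 2)) = Mul(Mul(2, Pow(-12, -1), Add(-1, -10)), -80) = Mul(Mul(2, Rational(-1, 12), -11), -80) = Mul(Rational(11, 6), -80) = Rational(-440, 3)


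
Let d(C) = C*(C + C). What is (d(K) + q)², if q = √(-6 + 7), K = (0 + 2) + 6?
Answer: 16641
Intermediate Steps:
K = 8 (K = 2 + 6 = 8)
d(C) = 2*C² (d(C) = C*(2*C) = 2*C²)
q = 1 (q = √1 = 1)
(d(K) + q)² = (2*8² + 1)² = (2*64 + 1)² = (128 + 1)² = 129² = 16641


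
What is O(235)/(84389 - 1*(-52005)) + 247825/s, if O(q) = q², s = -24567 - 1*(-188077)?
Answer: 45565620/23725301 ≈ 1.9205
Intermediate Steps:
s = 163510 (s = -24567 + 188077 = 163510)
O(235)/(84389 - 1*(-52005)) + 247825/s = 235²/(84389 - 1*(-52005)) + 247825/163510 = 55225/(84389 + 52005) + 247825*(1/163510) = 55225/136394 + 49565/32702 = 55225*(1/136394) + 49565/32702 = 1175/2902 + 49565/32702 = 45565620/23725301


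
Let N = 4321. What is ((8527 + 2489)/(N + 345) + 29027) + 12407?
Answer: 96671030/2333 ≈ 41436.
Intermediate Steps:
((8527 + 2489)/(N + 345) + 29027) + 12407 = ((8527 + 2489)/(4321 + 345) + 29027) + 12407 = (11016/4666 + 29027) + 12407 = (11016*(1/4666) + 29027) + 12407 = (5508/2333 + 29027) + 12407 = 67725499/2333 + 12407 = 96671030/2333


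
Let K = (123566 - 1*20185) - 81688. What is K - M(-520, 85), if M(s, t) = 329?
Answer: 21364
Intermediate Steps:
K = 21693 (K = (123566 - 20185) - 81688 = 103381 - 81688 = 21693)
K - M(-520, 85) = 21693 - 1*329 = 21693 - 329 = 21364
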